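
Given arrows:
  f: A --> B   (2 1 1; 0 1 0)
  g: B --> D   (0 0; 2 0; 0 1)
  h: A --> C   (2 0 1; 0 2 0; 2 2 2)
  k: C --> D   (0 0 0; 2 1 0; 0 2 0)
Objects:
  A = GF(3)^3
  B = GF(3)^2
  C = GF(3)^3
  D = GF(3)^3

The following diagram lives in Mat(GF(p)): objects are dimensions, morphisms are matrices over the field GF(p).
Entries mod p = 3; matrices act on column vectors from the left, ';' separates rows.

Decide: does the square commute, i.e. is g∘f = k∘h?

1) trace f;g:
  e0=(1,0,0) f-->(2,0) g-->(0,1,0)
  e1=(0,1,0) f-->(1,1) g-->(0,2,1)
  e2=(0,0,1) f-->(1,0) g-->(0,2,0)
  composite₁ = (0 0 0; 1 2 2; 0 1 0)
2) trace h;k:
  e0=(1,0,0) h-->(2,0,2) k-->(0,1,0)
  e1=(0,1,0) h-->(0,2,2) k-->(0,2,1)
  e2=(0,0,1) h-->(1,0,2) k-->(0,2,0)
  composite₂ = (0 0 0; 1 2 2; 0 1 0)
Equal? equal; square commutes

Answer: COMMUTES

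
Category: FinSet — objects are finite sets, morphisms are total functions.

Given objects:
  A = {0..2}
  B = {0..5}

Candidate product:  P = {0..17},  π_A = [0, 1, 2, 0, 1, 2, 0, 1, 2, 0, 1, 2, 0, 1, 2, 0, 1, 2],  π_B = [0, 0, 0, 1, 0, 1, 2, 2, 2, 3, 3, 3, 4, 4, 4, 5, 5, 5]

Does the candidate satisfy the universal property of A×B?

|A|·|B| = 3·6 = 18;  |P| = 18
Check the pairing map k ↦ (π_A(k), π_B(k)):
  0 : (0,0)
  1 : (1,0)
  2 : (2,0)
  3 : (0,1)
  4 : (1,0)  ✗ repeats pair of k=1
  5 : (2,1)
  6 : (0,2)
  7 : (1,2)
  8 : (2,2)
  9 : (0,3)
  10 : (1,3)
  11 : (2,3)
  12 : (0,4)
  13 : (1,4)
  14 : (2,4)
  15 : (0,5)
  16 : (1,5)
  17 : (2,5)
distinct pairs in image: 17 / 18 needed
  → (1,0) hit at k=1 and k=4

Answer: NOT A VALID PRODUCT — duplicate pair at indices 1,4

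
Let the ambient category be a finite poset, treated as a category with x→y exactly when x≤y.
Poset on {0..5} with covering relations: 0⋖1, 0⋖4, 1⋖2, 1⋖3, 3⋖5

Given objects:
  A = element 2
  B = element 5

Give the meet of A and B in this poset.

Answer: A∧B = 1

Derivation:
{x : x⊑A ∧ x⊑B} = {0,1}  (A=2, B=5)
  0 ⊑ 1
  1 ⊑ 1
glb = 1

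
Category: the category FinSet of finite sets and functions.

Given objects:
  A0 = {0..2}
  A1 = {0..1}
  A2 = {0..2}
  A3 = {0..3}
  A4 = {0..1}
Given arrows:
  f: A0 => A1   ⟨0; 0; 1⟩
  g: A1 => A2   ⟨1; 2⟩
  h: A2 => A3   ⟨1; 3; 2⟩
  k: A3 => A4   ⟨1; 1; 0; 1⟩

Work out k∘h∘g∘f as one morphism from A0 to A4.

  0 f=>0 g=>1 h=>3 k=>1
  1 f=>0 g=>1 h=>3 k=>1
  2 f=>1 g=>2 h=>2 k=>0
result: ⟨1; 1; 0⟩

Answer: ⟨1; 1; 0⟩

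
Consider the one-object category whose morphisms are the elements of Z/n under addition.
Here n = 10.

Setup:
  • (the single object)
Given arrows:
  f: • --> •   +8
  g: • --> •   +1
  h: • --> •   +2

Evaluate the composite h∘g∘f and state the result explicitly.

  0 +8≡8 +1≡9 +2≡1  (mod 10)
composite: +1

Answer: +1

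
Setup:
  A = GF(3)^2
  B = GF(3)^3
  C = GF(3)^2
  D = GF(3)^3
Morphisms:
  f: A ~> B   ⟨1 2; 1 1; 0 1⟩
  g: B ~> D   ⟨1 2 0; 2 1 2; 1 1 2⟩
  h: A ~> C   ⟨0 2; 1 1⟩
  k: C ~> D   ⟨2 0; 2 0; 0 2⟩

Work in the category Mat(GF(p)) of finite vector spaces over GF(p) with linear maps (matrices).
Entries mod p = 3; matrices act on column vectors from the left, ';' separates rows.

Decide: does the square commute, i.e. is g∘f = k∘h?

1) trace f;g:
  e0=(1,0) f~>(1,1,0) g~>(0,0,2)
  e1=(0,1) f~>(2,1,1) g~>(1,1,2)
  result₁ = ⟨0 1; 0 1; 2 2⟩
2) trace h;k:
  e0=(1,0) h~>(0,1) k~>(0,0,2)
  e1=(0,1) h~>(2,1) k~>(1,1,2)
  result₂ = ⟨0 1; 0 1; 2 2⟩
Equal? same morphism ✓

Answer: COMMUTES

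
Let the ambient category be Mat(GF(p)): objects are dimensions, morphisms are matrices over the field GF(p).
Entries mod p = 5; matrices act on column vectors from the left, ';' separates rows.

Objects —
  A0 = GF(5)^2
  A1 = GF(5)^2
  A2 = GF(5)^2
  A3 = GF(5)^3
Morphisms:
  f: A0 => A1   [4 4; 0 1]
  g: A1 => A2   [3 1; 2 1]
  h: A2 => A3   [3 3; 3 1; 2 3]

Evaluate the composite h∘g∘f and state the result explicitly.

  e0=(1,0) f=>(4,0) g=>(2,3) h=>(0,4,3)
  e1=(0,1) f=>(4,1) g=>(3,4) h=>(1,3,3)
⟦path⟧: [0 1; 4 3; 3 3]

Answer: [0 1; 4 3; 3 3]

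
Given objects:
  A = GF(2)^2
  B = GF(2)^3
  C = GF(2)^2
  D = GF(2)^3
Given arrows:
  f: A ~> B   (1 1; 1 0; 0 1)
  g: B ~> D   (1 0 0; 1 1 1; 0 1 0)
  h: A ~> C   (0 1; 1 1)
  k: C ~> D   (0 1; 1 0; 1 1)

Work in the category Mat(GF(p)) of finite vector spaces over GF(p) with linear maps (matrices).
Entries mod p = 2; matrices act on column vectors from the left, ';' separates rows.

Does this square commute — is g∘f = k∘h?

1) trace f;g:
  e0=⟨1,0⟩ f~>⟨1,1,0⟩ g~>⟨1,0,1⟩
  e1=⟨0,1⟩ f~>⟨1,0,1⟩ g~>⟨1,0,0⟩
  composite₁ = (1 1; 0 0; 1 0)
2) trace h;k:
  e0=⟨1,0⟩ h~>⟨0,1⟩ k~>⟨1,0,1⟩
  e1=⟨0,1⟩ h~>⟨1,1⟩ k~>⟨1,1,0⟩
  composite₂ = (1 1; 0 1; 1 0)
Equal? NO — does not commute

Answer: DOES NOT COMMUTE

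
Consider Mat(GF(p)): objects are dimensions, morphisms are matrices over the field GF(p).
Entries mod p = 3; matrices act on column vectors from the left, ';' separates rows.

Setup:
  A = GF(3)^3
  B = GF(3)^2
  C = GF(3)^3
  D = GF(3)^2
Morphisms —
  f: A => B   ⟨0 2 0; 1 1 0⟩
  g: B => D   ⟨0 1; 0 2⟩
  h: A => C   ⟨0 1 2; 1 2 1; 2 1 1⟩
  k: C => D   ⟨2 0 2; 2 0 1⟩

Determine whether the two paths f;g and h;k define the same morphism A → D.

1) trace f;g:
  e0=(1,0,0) f=>(0,1) g=>(1,2)
  e1=(0,1,0) f=>(2,1) g=>(1,2)
  e2=(0,0,1) f=>(0,0) g=>(0,0)
  result₁ = ⟨1 1 0; 2 2 0⟩
2) trace h;k:
  e0=(1,0,0) h=>(0,1,2) k=>(1,2)
  e1=(0,1,0) h=>(1,2,1) k=>(1,0)
  e2=(0,0,1) h=>(2,1,1) k=>(0,2)
  result₂ = ⟨1 1 0; 2 0 2⟩
Equal? NO — does not commute

Answer: DOES NOT COMMUTE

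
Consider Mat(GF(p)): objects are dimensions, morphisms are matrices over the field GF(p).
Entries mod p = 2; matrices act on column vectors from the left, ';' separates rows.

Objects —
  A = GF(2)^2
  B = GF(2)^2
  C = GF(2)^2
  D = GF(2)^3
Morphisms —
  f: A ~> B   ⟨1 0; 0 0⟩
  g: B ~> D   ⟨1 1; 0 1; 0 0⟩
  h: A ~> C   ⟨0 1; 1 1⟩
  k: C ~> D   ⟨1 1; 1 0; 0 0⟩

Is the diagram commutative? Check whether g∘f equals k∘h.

Path 1 = f;g:
  e0=[1,0] f~>[1,0] g~>[1,0,0]
  e1=[0,1] f~>[0,0] g~>[0,0,0]
  result₁ = ⟨1 0; 0 0; 0 0⟩
Path 2 = h;k:
  e0=[1,0] h~>[0,1] k~>[1,0,0]
  e1=[0,1] h~>[1,1] k~>[0,1,0]
  result₂ = ⟨1 0; 0 1; 0 0⟩
Equal? distinct morphisms ✗

Answer: DOES NOT COMMUTE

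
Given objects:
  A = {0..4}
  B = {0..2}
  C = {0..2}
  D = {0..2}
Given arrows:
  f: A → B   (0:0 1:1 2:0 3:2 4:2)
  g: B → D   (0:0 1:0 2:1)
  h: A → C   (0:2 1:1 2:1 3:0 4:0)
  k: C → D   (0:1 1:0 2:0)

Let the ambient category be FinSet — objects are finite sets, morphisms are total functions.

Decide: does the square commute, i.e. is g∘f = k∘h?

Answer: COMMUTES

Derivation:
1) trace f;g:
  0 f→0 g→0
  1 f→1 g→0
  2 f→0 g→0
  3 f→2 g→1
  4 f→2 g→1
  result₁ = (0:0 1:0 2:0 3:1 4:1)
2) trace h;k:
  0 h→2 k→0
  1 h→1 k→0
  2 h→1 k→0
  3 h→0 k→1
  4 h→0 k→1
  result₂ = (0:0 1:0 2:0 3:1 4:1)
Equal? equal; square commutes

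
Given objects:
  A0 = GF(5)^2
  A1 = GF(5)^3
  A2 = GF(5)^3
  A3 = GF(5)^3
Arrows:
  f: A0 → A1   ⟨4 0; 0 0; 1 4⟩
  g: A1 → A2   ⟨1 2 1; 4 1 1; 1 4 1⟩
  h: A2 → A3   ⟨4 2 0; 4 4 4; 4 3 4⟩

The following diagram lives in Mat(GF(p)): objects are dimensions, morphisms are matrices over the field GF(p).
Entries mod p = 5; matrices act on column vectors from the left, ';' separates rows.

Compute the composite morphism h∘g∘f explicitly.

  e0=⟨1,0⟩ f→⟨4,0,1⟩ g→⟨0,2,0⟩ h→⟨4,3,1⟩
  e1=⟨0,1⟩ f→⟨0,0,4⟩ g→⟨4,4,4⟩ h→⟨4,3,4⟩
result: ⟨4 4; 3 3; 1 4⟩

Answer: ⟨4 4; 3 3; 1 4⟩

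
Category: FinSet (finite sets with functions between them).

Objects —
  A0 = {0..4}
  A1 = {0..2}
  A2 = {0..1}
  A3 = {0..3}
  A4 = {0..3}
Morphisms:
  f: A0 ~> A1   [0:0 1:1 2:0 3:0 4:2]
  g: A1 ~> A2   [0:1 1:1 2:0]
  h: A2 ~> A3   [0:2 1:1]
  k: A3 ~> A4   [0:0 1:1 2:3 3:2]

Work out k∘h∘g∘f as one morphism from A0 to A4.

  0 f~>0 g~>1 h~>1 k~>1
  1 f~>1 g~>1 h~>1 k~>1
  2 f~>0 g~>1 h~>1 k~>1
  3 f~>0 g~>1 h~>1 k~>1
  4 f~>2 g~>0 h~>2 k~>3
composite: [0:1 1:1 2:1 3:1 4:3]

Answer: [0:1 1:1 2:1 3:1 4:3]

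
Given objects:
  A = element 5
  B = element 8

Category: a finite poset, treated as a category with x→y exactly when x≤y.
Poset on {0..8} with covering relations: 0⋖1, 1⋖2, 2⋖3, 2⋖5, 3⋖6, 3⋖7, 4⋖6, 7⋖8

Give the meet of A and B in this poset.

Answer: A∧B = 2

Work:
{x : x⊑A ∧ x⊑B} = {0,1,2}  (A=5, B=8)
  0 ⊑ 2
  1 ⊑ 2
  2 ⊑ 2
glb = 2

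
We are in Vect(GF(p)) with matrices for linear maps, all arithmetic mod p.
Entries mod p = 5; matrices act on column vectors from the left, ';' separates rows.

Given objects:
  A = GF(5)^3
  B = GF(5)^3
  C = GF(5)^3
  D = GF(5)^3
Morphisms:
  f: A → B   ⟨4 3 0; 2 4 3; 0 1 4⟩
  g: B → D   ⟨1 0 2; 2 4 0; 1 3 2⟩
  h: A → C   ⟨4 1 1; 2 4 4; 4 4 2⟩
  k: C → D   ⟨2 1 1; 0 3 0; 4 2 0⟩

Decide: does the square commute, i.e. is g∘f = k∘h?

1) trace f;g:
  e0=[1,0,0] f→[4,2,0] g→[4,1,0]
  e1=[0,1,0] f→[3,4,1] g→[0,2,2]
  e2=[0,0,1] f→[0,3,4] g→[3,2,2]
  composite₁ = ⟨4 0 3; 1 2 2; 0 2 2⟩
2) trace h;k:
  e0=[1,0,0] h→[4,2,4] k→[4,1,0]
  e1=[0,1,0] h→[1,4,4] k→[0,2,2]
  e2=[0,0,1] h→[1,4,2] k→[3,2,2]
  composite₂ = ⟨4 0 3; 1 2 2; 0 2 2⟩
Equal? YES — commutes

Answer: COMMUTES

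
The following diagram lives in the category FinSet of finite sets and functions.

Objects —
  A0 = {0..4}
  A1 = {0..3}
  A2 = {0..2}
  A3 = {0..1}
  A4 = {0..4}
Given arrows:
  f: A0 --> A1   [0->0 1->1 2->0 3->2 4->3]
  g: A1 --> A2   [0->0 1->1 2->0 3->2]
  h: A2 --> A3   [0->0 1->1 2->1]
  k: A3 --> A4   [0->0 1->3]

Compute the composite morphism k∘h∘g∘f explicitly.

  0 f-->0 g-->0 h-->0 k-->0
  1 f-->1 g-->1 h-->1 k-->3
  2 f-->0 g-->0 h-->0 k-->0
  3 f-->2 g-->0 h-->0 k-->0
  4 f-->3 g-->2 h-->1 k-->3
⟦path⟧: [0->0 1->3 2->0 3->0 4->3]

Answer: [0->0 1->3 2->0 3->0 4->3]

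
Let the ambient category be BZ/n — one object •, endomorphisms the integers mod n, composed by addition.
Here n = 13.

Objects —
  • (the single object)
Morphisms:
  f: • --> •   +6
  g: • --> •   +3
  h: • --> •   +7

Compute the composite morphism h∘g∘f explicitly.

  0 +6≡6 +3≡9 +7≡3  (mod 13)
result: +3

Answer: +3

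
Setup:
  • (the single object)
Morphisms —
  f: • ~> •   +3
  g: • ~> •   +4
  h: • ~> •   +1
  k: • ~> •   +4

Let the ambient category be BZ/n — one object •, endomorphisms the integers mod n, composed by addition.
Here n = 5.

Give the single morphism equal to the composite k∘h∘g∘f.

  0 +3≡3 +4≡2 +1≡3 +4≡2  (mod 5)
result: +2

Answer: +2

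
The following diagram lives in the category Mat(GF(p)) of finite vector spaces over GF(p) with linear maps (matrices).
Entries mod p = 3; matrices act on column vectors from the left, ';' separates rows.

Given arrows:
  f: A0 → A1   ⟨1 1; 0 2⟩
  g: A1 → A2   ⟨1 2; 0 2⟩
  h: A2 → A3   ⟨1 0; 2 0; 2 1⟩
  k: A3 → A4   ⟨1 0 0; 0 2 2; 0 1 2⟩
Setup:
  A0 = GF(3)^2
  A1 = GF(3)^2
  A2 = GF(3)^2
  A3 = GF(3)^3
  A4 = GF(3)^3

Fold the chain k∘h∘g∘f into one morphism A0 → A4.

  e0=[1,0] f→[1,0] g→[1,0] h→[1,2,2] k→[1,2,0]
  e1=[0,1] f→[1,2] g→[2,1] h→[2,1,2] k→[2,0,2]
⟦path⟧: ⟨1 2; 2 0; 0 2⟩

Answer: ⟨1 2; 2 0; 0 2⟩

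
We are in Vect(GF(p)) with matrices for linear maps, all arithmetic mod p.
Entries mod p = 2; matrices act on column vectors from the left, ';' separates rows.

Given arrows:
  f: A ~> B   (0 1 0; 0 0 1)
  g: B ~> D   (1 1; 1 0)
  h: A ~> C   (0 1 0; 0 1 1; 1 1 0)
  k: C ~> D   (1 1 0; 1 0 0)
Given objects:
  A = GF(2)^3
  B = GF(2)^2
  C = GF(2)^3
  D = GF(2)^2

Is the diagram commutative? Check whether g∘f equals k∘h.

1) trace f;g:
  e0=(1,0,0) f~>(0,0) g~>(0,0)
  e1=(0,1,0) f~>(1,0) g~>(1,1)
  e2=(0,0,1) f~>(0,1) g~>(1,0)
  result₁ = (0 1 1; 0 1 0)
2) trace h;k:
  e0=(1,0,0) h~>(0,0,1) k~>(0,0)
  e1=(0,1,0) h~>(1,1,1) k~>(0,1)
  e2=(0,0,1) h~>(0,1,0) k~>(1,0)
  result₂ = (0 0 1; 0 1 0)
Equal? NO — does not commute

Answer: DOES NOT COMMUTE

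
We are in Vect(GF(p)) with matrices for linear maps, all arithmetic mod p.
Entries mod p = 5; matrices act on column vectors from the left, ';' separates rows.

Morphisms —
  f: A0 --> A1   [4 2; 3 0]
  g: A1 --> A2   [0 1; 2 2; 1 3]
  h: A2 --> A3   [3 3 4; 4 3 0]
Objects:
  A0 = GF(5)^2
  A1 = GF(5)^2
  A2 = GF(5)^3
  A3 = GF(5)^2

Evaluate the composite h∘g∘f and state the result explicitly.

  e0=(1,0) f-->(4,3) g-->(3,4,3) h-->(3,4)
  e1=(0,1) f-->(2,0) g-->(0,4,2) h-->(0,2)
composite: [3 0; 4 2]

Answer: [3 0; 4 2]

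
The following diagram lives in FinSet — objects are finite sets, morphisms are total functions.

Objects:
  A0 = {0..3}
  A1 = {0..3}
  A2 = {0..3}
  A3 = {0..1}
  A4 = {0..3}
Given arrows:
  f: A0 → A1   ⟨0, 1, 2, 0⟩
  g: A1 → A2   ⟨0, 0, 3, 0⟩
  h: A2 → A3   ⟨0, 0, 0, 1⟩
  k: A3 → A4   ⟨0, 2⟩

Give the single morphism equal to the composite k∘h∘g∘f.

Answer: ⟨0, 0, 2, 0⟩

Trace:
  0 f→0 g→0 h→0 k→0
  1 f→1 g→0 h→0 k→0
  2 f→2 g→3 h→1 k→2
  3 f→0 g→0 h→0 k→0
result: ⟨0, 0, 2, 0⟩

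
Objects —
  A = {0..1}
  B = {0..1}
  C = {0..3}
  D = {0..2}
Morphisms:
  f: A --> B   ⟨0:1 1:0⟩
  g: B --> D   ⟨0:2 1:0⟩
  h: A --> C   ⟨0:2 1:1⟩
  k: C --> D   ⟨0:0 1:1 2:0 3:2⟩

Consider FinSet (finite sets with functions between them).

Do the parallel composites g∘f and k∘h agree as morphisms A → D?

Answer: DOES NOT COMMUTE

Work:
Path 1 = f;g:
  0 f-->1 g-->0
  1 f-->0 g-->2
  result₁ = ⟨0:0 1:2⟩
Path 2 = h;k:
  0 h-->2 k-->0
  1 h-->1 k-->1
  result₂ = ⟨0:0 1:1⟩
Equal? differ; not commutative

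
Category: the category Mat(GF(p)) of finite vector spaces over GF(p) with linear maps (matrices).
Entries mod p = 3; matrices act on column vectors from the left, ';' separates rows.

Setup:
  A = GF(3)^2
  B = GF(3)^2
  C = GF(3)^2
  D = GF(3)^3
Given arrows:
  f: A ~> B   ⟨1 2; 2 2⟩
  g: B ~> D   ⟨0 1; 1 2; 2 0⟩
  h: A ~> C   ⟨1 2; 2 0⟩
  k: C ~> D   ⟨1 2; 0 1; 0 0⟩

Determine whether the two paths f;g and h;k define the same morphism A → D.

Answer: DOES NOT COMMUTE

Trace:
Path 1 = f;g:
  e0=[1,0] f~>[1,2] g~>[2,2,2]
  e1=[0,1] f~>[2,2] g~>[2,0,1]
  ⟦path⟧₁ = ⟨2 2; 2 0; 2 1⟩
Path 2 = h;k:
  e0=[1,0] h~>[1,2] k~>[2,2,0]
  e1=[0,1] h~>[2,0] k~>[2,0,0]
  ⟦path⟧₂ = ⟨2 2; 2 0; 0 0⟩
Equal? NO — does not commute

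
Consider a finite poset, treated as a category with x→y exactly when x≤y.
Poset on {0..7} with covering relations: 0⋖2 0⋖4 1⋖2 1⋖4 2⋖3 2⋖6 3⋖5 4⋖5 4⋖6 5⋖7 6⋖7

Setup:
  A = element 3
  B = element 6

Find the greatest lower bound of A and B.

Lower bounds of A=3 and B=6: {0,1,2}
  0 <= 2
  1 <= 2
  2 <= 2
glb = 2

Answer: A∧B = 2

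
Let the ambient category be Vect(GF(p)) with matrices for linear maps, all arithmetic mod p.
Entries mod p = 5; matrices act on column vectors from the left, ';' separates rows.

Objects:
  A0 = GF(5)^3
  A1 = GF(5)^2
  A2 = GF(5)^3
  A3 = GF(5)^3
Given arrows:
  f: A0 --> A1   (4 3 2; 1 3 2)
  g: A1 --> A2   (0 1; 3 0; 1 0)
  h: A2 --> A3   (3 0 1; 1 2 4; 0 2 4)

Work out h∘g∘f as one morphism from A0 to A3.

Answer: (2 2 3; 1 3 2; 0 0 0)

Trace:
  e0=(1,0,0) f-->(4,1) g-->(1,2,4) h-->(2,1,0)
  e1=(0,1,0) f-->(3,3) g-->(3,4,3) h-->(2,3,0)
  e2=(0,0,1) f-->(2,2) g-->(2,1,2) h-->(3,2,0)
composite: (2 2 3; 1 3 2; 0 0 0)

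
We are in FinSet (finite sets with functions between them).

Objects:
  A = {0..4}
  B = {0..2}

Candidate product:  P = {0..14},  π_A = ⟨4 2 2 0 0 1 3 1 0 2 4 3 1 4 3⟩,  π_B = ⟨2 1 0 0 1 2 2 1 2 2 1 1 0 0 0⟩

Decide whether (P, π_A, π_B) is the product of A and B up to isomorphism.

|A|·|B| = 5·3 = 15;  |P| = 15
Check the pairing map k ↦ (π_A(k), π_B(k)):
  0 -> (4,2)
  1 -> (2,1)
  2 -> (2,0)
  3 -> (0,0)
  4 -> (0,1)
  5 -> (1,2)
  6 -> (3,2)
  7 -> (1,1)
  8 -> (0,2)
  9 -> (2,2)
  10 -> (4,1)
  11 -> (3,1)
  12 -> (1,0)
  13 -> (4,0)
  14 -> (3,0)
distinct pairs in image: 15 / 15 needed
  → bijection onto A×B; projections well-typed.

Answer: VALID PRODUCT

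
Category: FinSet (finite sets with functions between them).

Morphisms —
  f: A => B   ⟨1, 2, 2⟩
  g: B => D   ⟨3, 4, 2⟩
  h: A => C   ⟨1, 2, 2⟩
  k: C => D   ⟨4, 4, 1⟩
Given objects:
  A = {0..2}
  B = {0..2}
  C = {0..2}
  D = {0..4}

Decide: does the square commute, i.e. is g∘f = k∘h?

Path 1 = f;g:
  0 f=>1 g=>4
  1 f=>2 g=>2
  2 f=>2 g=>2
  composite₁ = ⟨4, 2, 2⟩
Path 2 = h;k:
  0 h=>1 k=>4
  1 h=>2 k=>1
  2 h=>2 k=>1
  composite₂ = ⟨4, 1, 1⟩
Equal? distinct morphisms ✗

Answer: DOES NOT COMMUTE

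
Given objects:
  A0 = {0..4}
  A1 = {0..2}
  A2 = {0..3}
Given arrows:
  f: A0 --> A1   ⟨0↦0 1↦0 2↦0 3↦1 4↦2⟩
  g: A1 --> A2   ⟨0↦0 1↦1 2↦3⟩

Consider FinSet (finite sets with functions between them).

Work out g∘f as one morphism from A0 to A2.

  0 f-->0 g-->0
  1 f-->0 g-->0
  2 f-->0 g-->0
  3 f-->1 g-->1
  4 f-->2 g-->3
result: ⟨0↦0 1↦0 2↦0 3↦1 4↦3⟩

Answer: ⟨0↦0 1↦0 2↦0 3↦1 4↦3⟩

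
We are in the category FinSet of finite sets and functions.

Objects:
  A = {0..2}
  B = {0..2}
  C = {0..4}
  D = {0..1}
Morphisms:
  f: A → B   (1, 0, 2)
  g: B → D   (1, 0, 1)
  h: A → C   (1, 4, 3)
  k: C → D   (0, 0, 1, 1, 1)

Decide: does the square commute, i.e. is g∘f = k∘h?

Path 1 = f;g:
  0 f→1 g→0
  1 f→0 g→1
  2 f→2 g→1
  composite₁ = (0, 1, 1)
Path 2 = h;k:
  0 h→1 k→0
  1 h→4 k→1
  2 h→3 k→1
  composite₂ = (0, 1, 1)
Equal? same morphism ✓

Answer: COMMUTES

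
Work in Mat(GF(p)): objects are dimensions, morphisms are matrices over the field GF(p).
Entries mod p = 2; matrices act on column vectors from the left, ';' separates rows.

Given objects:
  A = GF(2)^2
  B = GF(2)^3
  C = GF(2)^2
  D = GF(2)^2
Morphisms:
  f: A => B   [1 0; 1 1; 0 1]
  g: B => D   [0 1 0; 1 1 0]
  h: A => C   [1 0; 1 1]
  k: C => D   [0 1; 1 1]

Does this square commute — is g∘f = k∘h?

Path 1 = f;g:
  e0=[1,0] f=>[1,1,0] g=>[1,0]
  e1=[0,1] f=>[0,1,1] g=>[1,1]
  result₁ = [1 1; 0 1]
Path 2 = h;k:
  e0=[1,0] h=>[1,1] k=>[1,0]
  e1=[0,1] h=>[0,1] k=>[1,1]
  result₂ = [1 1; 0 1]
Equal? same morphism ✓

Answer: COMMUTES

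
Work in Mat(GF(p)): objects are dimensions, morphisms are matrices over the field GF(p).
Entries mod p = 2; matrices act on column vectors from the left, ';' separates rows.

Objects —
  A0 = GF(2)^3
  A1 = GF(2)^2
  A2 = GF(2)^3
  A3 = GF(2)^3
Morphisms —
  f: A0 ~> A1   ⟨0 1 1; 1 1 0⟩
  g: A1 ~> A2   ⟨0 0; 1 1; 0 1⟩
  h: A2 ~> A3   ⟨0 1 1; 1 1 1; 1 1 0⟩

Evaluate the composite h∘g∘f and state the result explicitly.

Answer: ⟨0 1 1; 0 1 1; 1 0 1⟩

Trace:
  e0=(1,0,0) f~>(0,1) g~>(0,1,1) h~>(0,0,1)
  e1=(0,1,0) f~>(1,1) g~>(0,0,1) h~>(1,1,0)
  e2=(0,0,1) f~>(1,0) g~>(0,1,0) h~>(1,1,1)
composite: ⟨0 1 1; 0 1 1; 1 0 1⟩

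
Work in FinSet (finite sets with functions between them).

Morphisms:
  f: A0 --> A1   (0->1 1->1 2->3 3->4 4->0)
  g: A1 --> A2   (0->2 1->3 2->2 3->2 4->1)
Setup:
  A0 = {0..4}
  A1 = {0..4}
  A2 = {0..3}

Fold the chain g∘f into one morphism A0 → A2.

  0 f-->1 g-->3
  1 f-->1 g-->3
  2 f-->3 g-->2
  3 f-->4 g-->1
  4 f-->0 g-->2
⟦path⟧: (0->3 1->3 2->2 3->1 4->2)

Answer: (0->3 1->3 2->2 3->1 4->2)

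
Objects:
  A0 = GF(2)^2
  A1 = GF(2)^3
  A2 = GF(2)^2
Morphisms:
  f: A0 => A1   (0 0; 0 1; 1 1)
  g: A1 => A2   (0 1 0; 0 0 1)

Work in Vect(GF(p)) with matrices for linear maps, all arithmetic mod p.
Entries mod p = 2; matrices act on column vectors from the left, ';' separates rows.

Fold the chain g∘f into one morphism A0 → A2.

Answer: (0 1; 1 1)

Derivation:
  e0=⟨1,0⟩ f=>⟨0,0,1⟩ g=>⟨0,1⟩
  e1=⟨0,1⟩ f=>⟨0,1,1⟩ g=>⟨1,1⟩
⟦path⟧: (0 1; 1 1)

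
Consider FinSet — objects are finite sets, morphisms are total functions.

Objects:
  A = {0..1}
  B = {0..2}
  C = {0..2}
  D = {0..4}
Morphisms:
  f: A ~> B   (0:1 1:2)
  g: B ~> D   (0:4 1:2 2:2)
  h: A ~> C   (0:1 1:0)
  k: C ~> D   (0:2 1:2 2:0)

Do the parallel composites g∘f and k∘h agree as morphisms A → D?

Along f;g (path 1):
  0 f~>1 g~>2
  1 f~>2 g~>2
  result₁ = (0:2 1:2)
Along h;k (path 2):
  0 h~>1 k~>2
  1 h~>0 k~>2
  result₂ = (0:2 1:2)
Equal? YES — commutes

Answer: COMMUTES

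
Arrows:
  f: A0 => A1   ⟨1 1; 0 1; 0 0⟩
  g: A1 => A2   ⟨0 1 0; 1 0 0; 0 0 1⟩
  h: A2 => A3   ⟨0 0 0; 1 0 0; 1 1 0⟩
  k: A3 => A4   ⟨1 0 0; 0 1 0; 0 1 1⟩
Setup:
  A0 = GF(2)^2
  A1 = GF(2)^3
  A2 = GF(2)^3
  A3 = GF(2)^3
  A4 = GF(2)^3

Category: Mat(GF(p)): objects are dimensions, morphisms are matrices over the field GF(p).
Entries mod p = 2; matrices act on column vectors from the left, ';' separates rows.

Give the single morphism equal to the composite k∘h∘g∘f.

  e0=(1,0) f=>(1,0,0) g=>(0,1,0) h=>(0,0,1) k=>(0,0,1)
  e1=(0,1) f=>(1,1,0) g=>(1,1,0) h=>(0,1,0) k=>(0,1,1)
composite: ⟨0 0; 0 1; 1 1⟩

Answer: ⟨0 0; 0 1; 1 1⟩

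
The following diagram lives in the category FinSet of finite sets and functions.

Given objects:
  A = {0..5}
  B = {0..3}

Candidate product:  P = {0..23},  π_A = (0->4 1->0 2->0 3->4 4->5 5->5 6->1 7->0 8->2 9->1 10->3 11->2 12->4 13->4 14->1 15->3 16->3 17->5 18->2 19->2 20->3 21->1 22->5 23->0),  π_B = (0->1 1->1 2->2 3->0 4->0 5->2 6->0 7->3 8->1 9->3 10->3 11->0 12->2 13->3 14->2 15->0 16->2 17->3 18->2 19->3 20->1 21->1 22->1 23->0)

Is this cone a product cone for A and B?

|A|·|B| = 6·4 = 24;  |P| = 24
Check the pairing map k ↦ (π_A(k), π_B(k)):
  0 -> (4,1)
  1 -> (0,1)
  2 -> (0,2)
  3 -> (4,0)
  4 -> (5,0)
  5 -> (5,2)
  6 -> (1,0)
  7 -> (0,3)
  8 -> (2,1)
  9 -> (1,3)
  10 -> (3,3)
  11 -> (2,0)
  12 -> (4,2)
  13 -> (4,3)
  14 -> (1,2)
  15 -> (3,0)
  16 -> (3,2)
  17 -> (5,3)
  18 -> (2,2)
  19 -> (2,3)
  20 -> (3,1)
  21 -> (1,1)
  22 -> (5,1)
  23 -> (0,0)
distinct pairs in image: 24 / 24 needed
  → bijection onto A×B; projections well-typed.

Answer: VALID PRODUCT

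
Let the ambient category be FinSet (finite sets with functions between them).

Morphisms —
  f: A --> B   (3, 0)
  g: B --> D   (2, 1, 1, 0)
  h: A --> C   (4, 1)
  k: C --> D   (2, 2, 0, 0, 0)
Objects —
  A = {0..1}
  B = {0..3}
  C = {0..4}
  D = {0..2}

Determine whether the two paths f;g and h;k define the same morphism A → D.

Answer: COMMUTES

Trace:
1) trace f;g:
  0 f-->3 g-->0
  1 f-->0 g-->2
  ⟦path⟧₁ = (0, 2)
2) trace h;k:
  0 h-->4 k-->0
  1 h-->1 k-->2
  ⟦path⟧₂ = (0, 2)
Equal? same morphism ✓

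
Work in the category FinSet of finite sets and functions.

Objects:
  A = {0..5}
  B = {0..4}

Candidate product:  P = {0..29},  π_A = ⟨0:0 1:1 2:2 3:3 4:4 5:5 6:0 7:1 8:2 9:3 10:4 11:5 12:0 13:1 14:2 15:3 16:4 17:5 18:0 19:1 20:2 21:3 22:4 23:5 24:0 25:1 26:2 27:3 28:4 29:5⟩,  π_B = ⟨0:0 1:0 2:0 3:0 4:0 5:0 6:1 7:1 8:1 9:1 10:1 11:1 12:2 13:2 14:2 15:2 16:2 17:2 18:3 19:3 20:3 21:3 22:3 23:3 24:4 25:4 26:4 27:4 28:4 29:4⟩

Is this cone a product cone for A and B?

Answer: VALID PRODUCT

Trace:
|A|·|B| = 6·5 = 30;  |P| = 30
Check the pairing map k ↦ (π_A(k), π_B(k)):
  0 : (0,0)
  1 : (1,0)
  2 : (2,0)
  3 : (3,0)
  4 : (4,0)
  5 : (5,0)
  6 : (0,1)
  7 : (1,1)
  8 : (2,1)
  9 : (3,1)
  10 : (4,1)
  11 : (5,1)
  12 : (0,2)
  13 : (1,2)
  14 : (2,2)
  15 : (3,2)
  16 : (4,2)
  17 : (5,2)
  18 : (0,3)
  19 : (1,3)
  20 : (2,3)
  21 : (3,3)
  22 : (4,3)
  23 : (5,3)
  24 : (0,4)
  25 : (1,4)
  26 : (2,4)
  27 : (3,4)
  28 : (4,4)
  29 : (5,4)
distinct pairs in image: 30 / 30 needed
  → bijection onto A×B; projections well-typed.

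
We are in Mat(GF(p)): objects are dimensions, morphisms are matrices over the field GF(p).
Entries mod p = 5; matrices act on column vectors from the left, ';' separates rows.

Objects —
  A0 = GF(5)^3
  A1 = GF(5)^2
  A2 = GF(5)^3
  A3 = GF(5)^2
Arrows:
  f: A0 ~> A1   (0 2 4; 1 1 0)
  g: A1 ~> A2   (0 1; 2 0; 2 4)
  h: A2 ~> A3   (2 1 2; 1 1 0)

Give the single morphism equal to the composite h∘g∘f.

  e0=⟨1,0,0⟩ f~>⟨0,1⟩ g~>⟨1,0,4⟩ h~>⟨0,1⟩
  e1=⟨0,1,0⟩ f~>⟨2,1⟩ g~>⟨1,4,3⟩ h~>⟨2,0⟩
  e2=⟨0,0,1⟩ f~>⟨4,0⟩ g~>⟨0,3,3⟩ h~>⟨4,3⟩
result: (0 2 4; 1 0 3)

Answer: (0 2 4; 1 0 3)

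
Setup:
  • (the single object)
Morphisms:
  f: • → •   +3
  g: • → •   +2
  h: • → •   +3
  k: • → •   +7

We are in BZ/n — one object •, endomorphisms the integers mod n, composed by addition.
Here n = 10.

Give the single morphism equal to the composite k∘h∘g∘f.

  0 +3≡3 +2≡5 +3≡8 +7≡5  (mod 10)
result: +5

Answer: +5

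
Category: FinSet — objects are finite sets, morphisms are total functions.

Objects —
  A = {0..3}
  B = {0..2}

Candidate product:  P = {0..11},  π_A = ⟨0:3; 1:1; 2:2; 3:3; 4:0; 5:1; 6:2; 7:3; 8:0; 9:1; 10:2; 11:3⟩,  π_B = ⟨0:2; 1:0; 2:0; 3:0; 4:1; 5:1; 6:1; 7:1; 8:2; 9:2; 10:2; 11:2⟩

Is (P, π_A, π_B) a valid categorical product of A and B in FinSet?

|A|·|B| = 4·3 = 12;  |P| = 12
Check the pairing map k ↦ (π_A(k), π_B(k)):
  0 : (3,2)
  1 : (1,0)
  2 : (2,0)
  3 : (3,0)
  4 : (0,1)
  5 : (1,1)
  6 : (2,1)
  7 : (3,1)
  8 : (0,2)
  9 : (1,2)
  10 : (2,2)
  11 : (3,2)  ✗ repeats pair of k=0
distinct pairs in image: 11 / 12 needed
  → (3,2) hit at k=0 and k=11

Answer: NOT A VALID PRODUCT — duplicate pair at indices 11,0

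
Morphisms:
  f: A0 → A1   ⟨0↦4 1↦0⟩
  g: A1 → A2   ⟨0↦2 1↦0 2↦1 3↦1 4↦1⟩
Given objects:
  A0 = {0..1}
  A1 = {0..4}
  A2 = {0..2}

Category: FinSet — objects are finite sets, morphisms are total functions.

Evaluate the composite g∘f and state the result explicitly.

  0 f→4 g→1
  1 f→0 g→2
result: ⟨0↦1 1↦2⟩

Answer: ⟨0↦1 1↦2⟩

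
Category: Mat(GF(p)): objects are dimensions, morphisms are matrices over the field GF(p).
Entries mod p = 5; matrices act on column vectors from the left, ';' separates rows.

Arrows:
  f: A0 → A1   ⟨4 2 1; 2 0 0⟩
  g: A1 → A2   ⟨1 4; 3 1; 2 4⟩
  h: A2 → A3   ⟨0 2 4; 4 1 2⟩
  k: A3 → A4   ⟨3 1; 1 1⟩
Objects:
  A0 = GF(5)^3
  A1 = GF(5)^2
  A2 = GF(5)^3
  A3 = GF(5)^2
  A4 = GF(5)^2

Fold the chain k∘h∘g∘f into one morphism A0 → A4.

  e0=(1,0,0) f→(4,2) g→(2,4,1) h→(2,4) k→(0,1)
  e1=(0,1,0) f→(2,0) g→(2,1,4) h→(3,2) k→(1,0)
  e2=(0,0,1) f→(1,0) g→(1,3,2) h→(4,1) k→(3,0)
result: ⟨0 1 3; 1 0 0⟩

Answer: ⟨0 1 3; 1 0 0⟩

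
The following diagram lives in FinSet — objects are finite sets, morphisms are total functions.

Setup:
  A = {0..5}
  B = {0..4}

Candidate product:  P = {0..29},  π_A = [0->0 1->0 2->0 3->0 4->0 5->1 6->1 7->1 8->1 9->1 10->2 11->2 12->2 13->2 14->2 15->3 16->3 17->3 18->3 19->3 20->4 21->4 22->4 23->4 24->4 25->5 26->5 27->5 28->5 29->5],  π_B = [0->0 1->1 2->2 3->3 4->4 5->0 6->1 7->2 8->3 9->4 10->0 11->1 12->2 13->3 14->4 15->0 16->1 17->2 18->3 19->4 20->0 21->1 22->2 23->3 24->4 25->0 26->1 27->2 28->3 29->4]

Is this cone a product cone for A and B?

Answer: VALID PRODUCT

Trace:
|A|·|B| = 6·5 = 30;  |P| = 30
Check the pairing map k ↦ (π_A(k), π_B(k)):
  0 -> (0,0)
  1 -> (0,1)
  2 -> (0,2)
  3 -> (0,3)
  4 -> (0,4)
  5 -> (1,0)
  6 -> (1,1)
  7 -> (1,2)
  8 -> (1,3)
  9 -> (1,4)
  10 -> (2,0)
  11 -> (2,1)
  12 -> (2,2)
  13 -> (2,3)
  14 -> (2,4)
  15 -> (3,0)
  16 -> (3,1)
  17 -> (3,2)
  18 -> (3,3)
  19 -> (3,4)
  20 -> (4,0)
  21 -> (4,1)
  22 -> (4,2)
  23 -> (4,3)
  24 -> (4,4)
  25 -> (5,0)
  26 -> (5,1)
  27 -> (5,2)
  28 -> (5,3)
  29 -> (5,4)
distinct pairs in image: 30 / 30 needed
  → bijection onto A×B; projections well-typed.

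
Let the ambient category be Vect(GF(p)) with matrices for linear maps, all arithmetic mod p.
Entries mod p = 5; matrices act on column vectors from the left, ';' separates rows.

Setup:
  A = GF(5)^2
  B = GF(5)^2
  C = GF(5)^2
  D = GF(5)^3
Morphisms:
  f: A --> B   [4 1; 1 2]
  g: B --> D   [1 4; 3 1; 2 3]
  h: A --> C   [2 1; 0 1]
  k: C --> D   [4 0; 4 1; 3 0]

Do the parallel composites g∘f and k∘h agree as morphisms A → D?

Path 1 = f;g:
  e0=⟨1,0⟩ f-->⟨4,1⟩ g-->⟨3,3,1⟩
  e1=⟨0,1⟩ f-->⟨1,2⟩ g-->⟨4,0,3⟩
  ⟦path⟧₁ = [3 4; 3 0; 1 3]
Path 2 = h;k:
  e0=⟨1,0⟩ h-->⟨2,0⟩ k-->⟨3,3,1⟩
  e1=⟨0,1⟩ h-->⟨1,1⟩ k-->⟨4,0,3⟩
  ⟦path⟧₂ = [3 4; 3 0; 1 3]
Equal? same morphism ✓

Answer: COMMUTES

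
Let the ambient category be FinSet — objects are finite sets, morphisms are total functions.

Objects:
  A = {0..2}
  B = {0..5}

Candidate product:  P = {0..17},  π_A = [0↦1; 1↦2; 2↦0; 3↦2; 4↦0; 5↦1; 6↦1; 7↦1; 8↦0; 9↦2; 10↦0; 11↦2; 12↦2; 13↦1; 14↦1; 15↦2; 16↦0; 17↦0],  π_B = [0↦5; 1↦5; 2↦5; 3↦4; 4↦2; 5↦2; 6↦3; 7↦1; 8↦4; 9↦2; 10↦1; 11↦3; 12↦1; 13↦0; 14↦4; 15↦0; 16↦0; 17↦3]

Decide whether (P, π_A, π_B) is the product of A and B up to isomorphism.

Answer: VALID PRODUCT

Derivation:
|A|·|B| = 3·6 = 18;  |P| = 18
Check the pairing map k ↦ (π_A(k), π_B(k)):
  0 ↦ (1,5)
  1 ↦ (2,5)
  2 ↦ (0,5)
  3 ↦ (2,4)
  4 ↦ (0,2)
  5 ↦ (1,2)
  6 ↦ (1,3)
  7 ↦ (1,1)
  8 ↦ (0,4)
  9 ↦ (2,2)
  10 ↦ (0,1)
  11 ↦ (2,3)
  12 ↦ (2,1)
  13 ↦ (1,0)
  14 ↦ (1,4)
  15 ↦ (2,0)
  16 ↦ (0,0)
  17 ↦ (0,3)
distinct pairs in image: 18 / 18 needed
  → bijection onto A×B; projections well-typed.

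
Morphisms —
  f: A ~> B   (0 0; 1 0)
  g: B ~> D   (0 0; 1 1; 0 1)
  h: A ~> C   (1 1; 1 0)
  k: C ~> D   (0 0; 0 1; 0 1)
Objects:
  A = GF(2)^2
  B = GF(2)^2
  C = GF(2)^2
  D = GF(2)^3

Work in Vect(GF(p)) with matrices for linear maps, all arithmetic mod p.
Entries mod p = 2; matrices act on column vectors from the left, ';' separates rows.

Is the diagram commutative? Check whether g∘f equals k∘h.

Answer: COMMUTES

Trace:
1) trace f;g:
  e0=(1,0) f~>(0,1) g~>(0,1,1)
  e1=(0,1) f~>(0,0) g~>(0,0,0)
  composite₁ = (0 0; 1 0; 1 0)
2) trace h;k:
  e0=(1,0) h~>(1,1) k~>(0,1,1)
  e1=(0,1) h~>(1,0) k~>(0,0,0)
  composite₂ = (0 0; 1 0; 1 0)
Equal? equal; square commutes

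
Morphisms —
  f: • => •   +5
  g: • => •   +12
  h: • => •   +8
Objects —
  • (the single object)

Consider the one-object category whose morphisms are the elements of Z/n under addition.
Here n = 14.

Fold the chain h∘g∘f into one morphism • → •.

Answer: +11

Derivation:
  0 +5≡5 +12≡3 +8≡11  (mod 14)
⟦path⟧: +11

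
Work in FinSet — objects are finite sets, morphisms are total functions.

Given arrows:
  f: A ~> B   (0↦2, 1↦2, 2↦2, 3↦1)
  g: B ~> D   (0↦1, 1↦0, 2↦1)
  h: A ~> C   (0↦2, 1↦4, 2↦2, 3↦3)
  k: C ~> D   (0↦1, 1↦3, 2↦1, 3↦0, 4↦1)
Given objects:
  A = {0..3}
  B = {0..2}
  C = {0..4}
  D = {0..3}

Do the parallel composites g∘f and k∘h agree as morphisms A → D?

Along f;g (path 1):
  0 f~>2 g~>1
  1 f~>2 g~>1
  2 f~>2 g~>1
  3 f~>1 g~>0
  ⟦path⟧₁ = (0↦1, 1↦1, 2↦1, 3↦0)
Along h;k (path 2):
  0 h~>2 k~>1
  1 h~>4 k~>1
  2 h~>2 k~>1
  3 h~>3 k~>0
  ⟦path⟧₂ = (0↦1, 1↦1, 2↦1, 3↦0)
Equal? equal; square commutes

Answer: COMMUTES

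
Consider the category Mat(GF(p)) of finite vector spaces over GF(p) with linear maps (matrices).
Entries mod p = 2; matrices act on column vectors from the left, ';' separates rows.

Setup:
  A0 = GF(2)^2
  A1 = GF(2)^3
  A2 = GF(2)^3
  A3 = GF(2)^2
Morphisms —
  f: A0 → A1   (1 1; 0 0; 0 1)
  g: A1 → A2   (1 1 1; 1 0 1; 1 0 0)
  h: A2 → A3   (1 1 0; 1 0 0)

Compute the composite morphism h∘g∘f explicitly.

Answer: (0 0; 1 0)

Derivation:
  e0=(1,0) f→(1,0,0) g→(1,1,1) h→(0,1)
  e1=(0,1) f→(1,0,1) g→(0,0,1) h→(0,0)
⟦path⟧: (0 0; 1 0)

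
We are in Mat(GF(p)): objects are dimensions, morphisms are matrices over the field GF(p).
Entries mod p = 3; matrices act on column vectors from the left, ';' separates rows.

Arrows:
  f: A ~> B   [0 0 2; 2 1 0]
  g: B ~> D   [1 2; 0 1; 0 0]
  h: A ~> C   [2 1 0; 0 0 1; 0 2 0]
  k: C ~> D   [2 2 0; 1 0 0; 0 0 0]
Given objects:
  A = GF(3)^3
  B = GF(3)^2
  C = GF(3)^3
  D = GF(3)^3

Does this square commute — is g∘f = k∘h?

Answer: COMMUTES

Derivation:
Along f;g (path 1):
  e0=⟨1,0,0⟩ f~>⟨0,2⟩ g~>⟨1,2,0⟩
  e1=⟨0,1,0⟩ f~>⟨0,1⟩ g~>⟨2,1,0⟩
  e2=⟨0,0,1⟩ f~>⟨2,0⟩ g~>⟨2,0,0⟩
  ⟦path⟧₁ = [1 2 2; 2 1 0; 0 0 0]
Along h;k (path 2):
  e0=⟨1,0,0⟩ h~>⟨2,0,0⟩ k~>⟨1,2,0⟩
  e1=⟨0,1,0⟩ h~>⟨1,0,2⟩ k~>⟨2,1,0⟩
  e2=⟨0,0,1⟩ h~>⟨0,1,0⟩ k~>⟨2,0,0⟩
  ⟦path⟧₂ = [1 2 2; 2 1 0; 0 0 0]
Equal? same morphism ✓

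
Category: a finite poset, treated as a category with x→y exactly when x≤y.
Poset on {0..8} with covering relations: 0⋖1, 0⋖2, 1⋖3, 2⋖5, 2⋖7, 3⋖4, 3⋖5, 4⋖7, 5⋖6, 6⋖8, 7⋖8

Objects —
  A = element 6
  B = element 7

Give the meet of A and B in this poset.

Common predecessors of 6,7: {0,1,2,3}
  maximal lower bounds 2 and 3 are incomparable: neither 2⊑3 nor 3⊑2
→ no greatest lower bound exists

Answer: NO MEET EXISTS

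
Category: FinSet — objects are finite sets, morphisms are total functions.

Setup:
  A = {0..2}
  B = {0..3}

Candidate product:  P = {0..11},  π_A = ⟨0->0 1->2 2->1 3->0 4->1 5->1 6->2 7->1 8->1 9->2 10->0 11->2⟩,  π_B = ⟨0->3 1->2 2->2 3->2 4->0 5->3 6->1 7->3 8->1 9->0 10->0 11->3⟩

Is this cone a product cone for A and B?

|A|·|B| = 3·4 = 12;  |P| = 12
Check the pairing map k ↦ (π_A(k), π_B(k)):
  0 -> (0,3)
  1 -> (2,2)
  2 -> (1,2)
  3 -> (0,2)
  4 -> (1,0)
  5 -> (1,3)
  6 -> (2,1)
  7 -> (1,3)  ✗ repeats pair of k=5
  8 -> (1,1)
  9 -> (2,0)
  10 -> (0,0)
  11 -> (2,3)
distinct pairs in image: 11 / 12 needed
  → (1,3) hit at k=5 and k=7

Answer: NOT A VALID PRODUCT — duplicate pair at indices 7,5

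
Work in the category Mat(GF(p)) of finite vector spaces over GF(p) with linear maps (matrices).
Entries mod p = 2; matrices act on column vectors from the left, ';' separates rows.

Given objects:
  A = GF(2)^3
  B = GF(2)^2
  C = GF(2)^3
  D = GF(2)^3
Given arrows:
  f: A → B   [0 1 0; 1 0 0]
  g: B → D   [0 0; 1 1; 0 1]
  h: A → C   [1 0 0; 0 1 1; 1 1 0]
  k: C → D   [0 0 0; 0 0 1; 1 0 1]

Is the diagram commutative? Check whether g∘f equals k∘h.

Answer: DOES NOT COMMUTE

Work:
Along f;g (path 1):
  e0=(1,0,0) f→(0,1) g→(0,1,1)
  e1=(0,1,0) f→(1,0) g→(0,1,0)
  e2=(0,0,1) f→(0,0) g→(0,0,0)
  result₁ = [0 0 0; 1 1 0; 1 0 0]
Along h;k (path 2):
  e0=(1,0,0) h→(1,0,1) k→(0,1,0)
  e1=(0,1,0) h→(0,1,1) k→(0,1,1)
  e2=(0,0,1) h→(0,1,0) k→(0,0,0)
  result₂ = [0 0 0; 1 1 0; 0 1 0]
Equal? NO — does not commute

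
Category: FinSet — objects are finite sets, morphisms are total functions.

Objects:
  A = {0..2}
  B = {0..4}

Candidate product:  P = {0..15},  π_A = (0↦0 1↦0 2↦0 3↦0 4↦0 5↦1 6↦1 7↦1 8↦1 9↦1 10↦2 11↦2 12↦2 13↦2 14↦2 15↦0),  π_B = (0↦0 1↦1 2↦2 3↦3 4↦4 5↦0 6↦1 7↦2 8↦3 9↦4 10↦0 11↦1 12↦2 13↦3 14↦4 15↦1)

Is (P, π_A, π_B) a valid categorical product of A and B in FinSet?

Answer: NOT A VALID PRODUCT — |P|=16 ≠ |A|·|B|=15

Work:
|A|·|B| = 3·5 = 15;  |P| = 16
  → cardinalities differ; no bijection possible.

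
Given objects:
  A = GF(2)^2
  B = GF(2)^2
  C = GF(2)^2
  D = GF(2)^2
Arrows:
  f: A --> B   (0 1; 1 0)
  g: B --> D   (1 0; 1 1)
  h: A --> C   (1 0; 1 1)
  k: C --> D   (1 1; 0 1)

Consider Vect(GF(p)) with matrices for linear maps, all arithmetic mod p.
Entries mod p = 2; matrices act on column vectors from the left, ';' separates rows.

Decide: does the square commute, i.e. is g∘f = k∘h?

Along f;g (path 1):
  e0=⟨1,0⟩ f-->⟨0,1⟩ g-->⟨0,1⟩
  e1=⟨0,1⟩ f-->⟨1,0⟩ g-->⟨1,1⟩
  result₁ = (0 1; 1 1)
Along h;k (path 2):
  e0=⟨1,0⟩ h-->⟨1,1⟩ k-->⟨0,1⟩
  e1=⟨0,1⟩ h-->⟨0,1⟩ k-->⟨1,1⟩
  result₂ = (0 1; 1 1)
Equal? YES — commutes

Answer: COMMUTES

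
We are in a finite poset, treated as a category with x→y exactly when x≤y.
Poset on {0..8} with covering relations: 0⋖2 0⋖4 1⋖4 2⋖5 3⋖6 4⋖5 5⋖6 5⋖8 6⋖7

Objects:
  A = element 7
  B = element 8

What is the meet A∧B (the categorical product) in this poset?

{x : x<=A ∧ x<=B} = {0,1,2,4,5}  (A=7, B=8)
  0 <= 5
  1 <= 5
  2 <= 5
  4 <= 5
  5 <= 5
glb = 5

Answer: A∧B = 5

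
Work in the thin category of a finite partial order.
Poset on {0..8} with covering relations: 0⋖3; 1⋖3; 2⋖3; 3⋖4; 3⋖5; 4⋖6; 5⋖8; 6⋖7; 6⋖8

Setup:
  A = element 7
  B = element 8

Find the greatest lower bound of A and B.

Answer: A∧B = 6

Trace:
Common predecessors of 7,8: {0,1,2,3,4,6}
  0 <= 6
  1 <= 6
  2 <= 6
  3 <= 6
  4 <= 6
  6 <= 6
glb = 6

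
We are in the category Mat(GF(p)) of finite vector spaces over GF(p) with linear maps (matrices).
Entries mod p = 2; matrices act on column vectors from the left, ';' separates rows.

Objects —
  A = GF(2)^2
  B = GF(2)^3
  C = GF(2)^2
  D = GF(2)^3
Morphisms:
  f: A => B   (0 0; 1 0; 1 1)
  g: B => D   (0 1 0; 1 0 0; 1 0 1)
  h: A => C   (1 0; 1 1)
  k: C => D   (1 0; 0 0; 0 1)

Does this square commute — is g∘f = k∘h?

Along f;g (path 1):
  e0=⟨1,0⟩ f=>⟨0,1,1⟩ g=>⟨1,0,1⟩
  e1=⟨0,1⟩ f=>⟨0,0,1⟩ g=>⟨0,0,1⟩
  result₁ = (1 0; 0 0; 1 1)
Along h;k (path 2):
  e0=⟨1,0⟩ h=>⟨1,1⟩ k=>⟨1,0,1⟩
  e1=⟨0,1⟩ h=>⟨0,1⟩ k=>⟨0,0,1⟩
  result₂ = (1 0; 0 0; 1 1)
Equal? same morphism ✓

Answer: COMMUTES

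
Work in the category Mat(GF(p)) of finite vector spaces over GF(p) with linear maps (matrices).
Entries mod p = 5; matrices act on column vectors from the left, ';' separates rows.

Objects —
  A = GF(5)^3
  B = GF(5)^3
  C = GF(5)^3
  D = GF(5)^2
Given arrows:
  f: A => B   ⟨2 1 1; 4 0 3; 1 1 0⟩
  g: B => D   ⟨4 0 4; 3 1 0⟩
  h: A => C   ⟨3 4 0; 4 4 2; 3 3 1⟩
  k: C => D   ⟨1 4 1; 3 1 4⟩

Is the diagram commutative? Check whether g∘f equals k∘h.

Answer: COMMUTES

Derivation:
Along f;g (path 1):
  e0=[1,0,0] f=>[2,4,1] g=>[2,0]
  e1=[0,1,0] f=>[1,0,1] g=>[3,3]
  e2=[0,0,1] f=>[1,3,0] g=>[4,1]
  result₁ = ⟨2 3 4; 0 3 1⟩
Along h;k (path 2):
  e0=[1,0,0] h=>[3,4,3] k=>[2,0]
  e1=[0,1,0] h=>[4,4,3] k=>[3,3]
  e2=[0,0,1] h=>[0,2,1] k=>[4,1]
  result₂ = ⟨2 3 4; 0 3 1⟩
Equal? same morphism ✓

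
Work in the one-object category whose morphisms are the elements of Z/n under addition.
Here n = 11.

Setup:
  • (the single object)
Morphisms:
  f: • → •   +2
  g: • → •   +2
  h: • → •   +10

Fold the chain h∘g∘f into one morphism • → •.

  0 +2≡2 +2≡4 +10≡3  (mod 11)
result: +3

Answer: +3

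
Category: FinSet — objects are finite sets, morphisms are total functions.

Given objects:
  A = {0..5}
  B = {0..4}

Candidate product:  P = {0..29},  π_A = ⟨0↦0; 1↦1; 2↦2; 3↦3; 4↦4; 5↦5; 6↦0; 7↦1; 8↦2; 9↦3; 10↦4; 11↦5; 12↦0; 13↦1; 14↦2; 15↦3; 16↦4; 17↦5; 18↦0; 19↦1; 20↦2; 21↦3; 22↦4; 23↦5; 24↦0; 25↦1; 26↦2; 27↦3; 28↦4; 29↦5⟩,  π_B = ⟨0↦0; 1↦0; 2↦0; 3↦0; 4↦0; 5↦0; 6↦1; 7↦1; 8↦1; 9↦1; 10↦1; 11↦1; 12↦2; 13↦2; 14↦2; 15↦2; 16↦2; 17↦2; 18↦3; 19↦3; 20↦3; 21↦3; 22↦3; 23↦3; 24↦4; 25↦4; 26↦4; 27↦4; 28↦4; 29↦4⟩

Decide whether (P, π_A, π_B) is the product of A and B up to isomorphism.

Answer: VALID PRODUCT

Work:
|A|·|B| = 6·5 = 30;  |P| = 30
Check the pairing map k ↦ (π_A(k), π_B(k)):
  0 ↦ (0,0)
  1 ↦ (1,0)
  2 ↦ (2,0)
  3 ↦ (3,0)
  4 ↦ (4,0)
  5 ↦ (5,0)
  6 ↦ (0,1)
  7 ↦ (1,1)
  8 ↦ (2,1)
  9 ↦ (3,1)
  10 ↦ (4,1)
  11 ↦ (5,1)
  12 ↦ (0,2)
  13 ↦ (1,2)
  14 ↦ (2,2)
  15 ↦ (3,2)
  16 ↦ (4,2)
  17 ↦ (5,2)
  18 ↦ (0,3)
  19 ↦ (1,3)
  20 ↦ (2,3)
  21 ↦ (3,3)
  22 ↦ (4,3)
  23 ↦ (5,3)
  24 ↦ (0,4)
  25 ↦ (1,4)
  26 ↦ (2,4)
  27 ↦ (3,4)
  28 ↦ (4,4)
  29 ↦ (5,4)
distinct pairs in image: 30 / 30 needed
  → bijection onto A×B; projections well-typed.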